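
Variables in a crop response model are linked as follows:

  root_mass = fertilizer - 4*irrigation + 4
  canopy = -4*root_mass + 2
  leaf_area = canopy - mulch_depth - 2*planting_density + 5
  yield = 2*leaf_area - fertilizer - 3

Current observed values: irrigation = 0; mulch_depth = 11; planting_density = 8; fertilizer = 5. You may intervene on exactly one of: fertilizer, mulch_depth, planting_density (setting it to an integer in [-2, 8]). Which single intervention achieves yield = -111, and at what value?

set fertilizer = 4

Intervening on fertilizer: with other inputs at their observed values, yield = -9*fertilizer - 75. Solving for -111 gives fertilizer = 4, within [-2, 8].
Intervening on mulch_depth: yield = -2*mulch_depth - 98. Reaching -111 requires mulch_depth = 13/2, not an integer.
Intervening on planting_density: yield = -4*planting_density - 88. Reaching -111 requires planting_density = 23/4, not an integer.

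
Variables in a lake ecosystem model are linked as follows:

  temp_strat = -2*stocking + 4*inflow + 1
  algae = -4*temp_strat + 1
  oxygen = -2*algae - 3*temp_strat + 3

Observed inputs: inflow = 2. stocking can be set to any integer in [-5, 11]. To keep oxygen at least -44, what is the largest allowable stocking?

stocking = 9

Substituting into the temp_strat equation gives temp_strat = -2*stocking + 9.
So algae = 8*stocking - 35.
This gives oxygen = -10*stocking + 46.
Require -10*stocking + 46 ≥ -44, so stocking ≤ 9.
The largest integer in [-5, 11] satisfying this is 9.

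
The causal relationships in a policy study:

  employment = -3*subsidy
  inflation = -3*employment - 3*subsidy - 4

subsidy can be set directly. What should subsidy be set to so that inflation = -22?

subsidy = -3

Substituting into the inflation equation gives inflation = 6*subsidy - 4.
Solve 6*subsidy - 4 = -22: subsidy = (-22 + 4) / 6 = -3.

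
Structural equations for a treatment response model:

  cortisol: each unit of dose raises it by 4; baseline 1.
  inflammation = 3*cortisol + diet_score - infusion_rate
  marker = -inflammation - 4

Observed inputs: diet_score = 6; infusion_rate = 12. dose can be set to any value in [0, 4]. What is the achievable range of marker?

-49 to -1

Substituting into the inflammation equation gives inflammation = 12*dose - 3.
This gives marker = -12*dose - 1.
Linear in dose, so extremes are at the endpoints: dose = 0 gives marker = -1; dose = 4 gives marker = -49.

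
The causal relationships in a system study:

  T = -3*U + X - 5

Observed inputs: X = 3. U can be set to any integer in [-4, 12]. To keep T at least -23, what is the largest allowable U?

Substituting into the T equation gives T = -3*U - 2.
Require -3*U - 2 ≥ -23, so U ≤ 7.
The largest integer in [-4, 12] satisfying this is 7.

U = 7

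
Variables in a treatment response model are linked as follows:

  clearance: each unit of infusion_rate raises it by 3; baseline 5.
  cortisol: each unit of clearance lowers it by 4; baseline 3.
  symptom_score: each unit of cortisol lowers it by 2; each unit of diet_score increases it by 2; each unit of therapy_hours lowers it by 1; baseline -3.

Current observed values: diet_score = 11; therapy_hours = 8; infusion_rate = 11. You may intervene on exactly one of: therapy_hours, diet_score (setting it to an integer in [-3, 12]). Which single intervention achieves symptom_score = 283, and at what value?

Intervening on therapy_hours: symptom_score = -therapy_hours + 317. Reaching 283 requires therapy_hours = 34, outside [-3, 12].
Intervening on diet_score: with other inputs at their observed values, symptom_score = 2*diet_score + 287. Solving for 283 gives diet_score = -2, within [-3, 12].

set diet_score = -2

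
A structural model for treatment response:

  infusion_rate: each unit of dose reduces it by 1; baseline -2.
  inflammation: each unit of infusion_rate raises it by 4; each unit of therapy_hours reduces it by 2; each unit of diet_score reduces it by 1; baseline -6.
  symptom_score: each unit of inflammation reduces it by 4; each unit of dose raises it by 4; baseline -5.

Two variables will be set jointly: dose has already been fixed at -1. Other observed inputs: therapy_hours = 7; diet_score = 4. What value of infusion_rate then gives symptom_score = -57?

With dose held at -1:
Intervening on infusion_rate fixes its value directly, overriding its dependence on dose.
Substituting into the inflammation equation gives inflammation = 4*infusion_rate - 24.
Substituting into the symptom_score equation gives symptom_score = -16*infusion_rate + 87.
Solve -16*infusion_rate + 87 = -57: infusion_rate = (-57 - 87) / -16 = 9.

infusion_rate = 9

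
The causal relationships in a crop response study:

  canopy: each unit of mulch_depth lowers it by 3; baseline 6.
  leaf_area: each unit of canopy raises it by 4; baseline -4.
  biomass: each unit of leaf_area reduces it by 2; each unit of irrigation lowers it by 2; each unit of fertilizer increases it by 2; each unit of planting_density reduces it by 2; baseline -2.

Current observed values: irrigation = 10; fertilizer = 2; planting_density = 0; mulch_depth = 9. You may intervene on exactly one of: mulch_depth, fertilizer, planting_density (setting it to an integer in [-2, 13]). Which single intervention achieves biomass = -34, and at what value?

Intervening on mulch_depth: with other inputs at their observed values, biomass = 24*mulch_depth - 58. Solving for -34 gives mulch_depth = 1, within [-2, 13].
Intervening on fertilizer: biomass = 2*fertilizer + 154. Reaching -34 requires fertilizer = -94, outside [-2, 13].
Intervening on planting_density: biomass = -2*planting_density + 158. Reaching -34 requires planting_density = 96, outside [-2, 13].

set mulch_depth = 1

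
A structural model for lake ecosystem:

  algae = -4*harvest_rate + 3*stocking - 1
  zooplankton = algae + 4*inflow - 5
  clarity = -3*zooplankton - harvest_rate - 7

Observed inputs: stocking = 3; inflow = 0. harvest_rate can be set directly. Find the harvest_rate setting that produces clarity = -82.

Substituting into the algae equation gives algae = -4*harvest_rate + 8.
Substituting into the zooplankton equation gives zooplankton = -4*harvest_rate + 3.
This gives clarity = 11*harvest_rate - 16.
Solve 11*harvest_rate - 16 = -82: harvest_rate = (-82 + 16) / 11 = -6.

harvest_rate = -6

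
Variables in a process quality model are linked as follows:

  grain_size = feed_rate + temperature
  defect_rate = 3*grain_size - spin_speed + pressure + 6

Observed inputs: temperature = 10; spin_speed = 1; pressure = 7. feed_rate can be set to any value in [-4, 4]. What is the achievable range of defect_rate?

30 to 54

Substituting into the grain_size equation gives grain_size = feed_rate + 10.
Substituting into the defect_rate equation gives defect_rate = 3*feed_rate + 42.
Linear in feed_rate, so extremes are at the endpoints: feed_rate = -4 gives defect_rate = 30; feed_rate = 4 gives defect_rate = 54.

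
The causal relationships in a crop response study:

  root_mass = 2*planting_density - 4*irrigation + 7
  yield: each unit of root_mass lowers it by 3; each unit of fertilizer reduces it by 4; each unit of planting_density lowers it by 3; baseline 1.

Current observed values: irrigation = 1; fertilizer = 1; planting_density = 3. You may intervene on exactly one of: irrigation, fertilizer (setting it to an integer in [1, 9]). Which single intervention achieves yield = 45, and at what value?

set irrigation = 8

Intervening on irrigation: with other inputs at their observed values, yield = 12*irrigation - 51. Solving for 45 gives irrigation = 8, within [1, 9].
Intervening on fertilizer: yield = -4*fertilizer - 35. Reaching 45 requires fertilizer = -20, outside [1, 9].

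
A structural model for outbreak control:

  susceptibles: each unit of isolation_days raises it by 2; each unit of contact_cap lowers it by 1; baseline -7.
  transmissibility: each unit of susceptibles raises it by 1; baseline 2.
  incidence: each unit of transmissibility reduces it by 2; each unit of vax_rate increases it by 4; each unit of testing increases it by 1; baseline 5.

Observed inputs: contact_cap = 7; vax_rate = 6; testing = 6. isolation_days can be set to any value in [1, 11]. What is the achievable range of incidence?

Substituting into the susceptibles equation gives susceptibles = 2*isolation_days - 14.
Substituting into the transmissibility equation gives transmissibility = 2*isolation_days - 12.
This gives incidence = -4*isolation_days + 59.
Linear in isolation_days, so extremes are at the endpoints: isolation_days = 1 gives incidence = 55; isolation_days = 11 gives incidence = 15.

15 to 55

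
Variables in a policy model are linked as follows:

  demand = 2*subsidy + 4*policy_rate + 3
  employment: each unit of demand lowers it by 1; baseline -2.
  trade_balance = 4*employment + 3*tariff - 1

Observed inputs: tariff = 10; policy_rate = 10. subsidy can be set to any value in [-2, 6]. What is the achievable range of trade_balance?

Substituting into the demand equation gives demand = 2*subsidy + 43.
So employment = -2*subsidy - 45.
Substituting into the trade_balance equation gives trade_balance = -8*subsidy - 151.
Linear in subsidy, so extremes are at the endpoints: subsidy = -2 gives trade_balance = -135; subsidy = 6 gives trade_balance = -199.

-199 to -135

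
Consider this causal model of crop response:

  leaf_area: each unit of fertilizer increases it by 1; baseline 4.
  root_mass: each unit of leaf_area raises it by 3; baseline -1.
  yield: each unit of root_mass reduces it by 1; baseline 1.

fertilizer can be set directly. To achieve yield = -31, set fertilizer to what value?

fertilizer = 7

Substituting into the root_mass equation gives root_mass = 3*fertilizer + 11.
Substituting into the yield equation gives yield = -3*fertilizer - 10.
Solve -3*fertilizer - 10 = -31: fertilizer = (-31 + 10) / -3 = 7.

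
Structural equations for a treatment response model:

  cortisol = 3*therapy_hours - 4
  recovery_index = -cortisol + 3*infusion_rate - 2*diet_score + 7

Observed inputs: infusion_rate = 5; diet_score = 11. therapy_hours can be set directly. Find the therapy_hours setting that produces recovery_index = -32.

therapy_hours = 12

Substituting into the recovery_index equation gives recovery_index = -3*therapy_hours + 4.
Solve -3*therapy_hours + 4 = -32: therapy_hours = (-32 - 4) / -3 = 12.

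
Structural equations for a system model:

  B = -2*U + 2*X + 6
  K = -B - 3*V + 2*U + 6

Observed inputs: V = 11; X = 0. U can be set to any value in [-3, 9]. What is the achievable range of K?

Substituting into the B equation gives B = -2*U + 6.
Substituting into the K equation gives K = 4*U - 33.
Linear in U, so extremes are at the endpoints: U = -3 gives K = -45; U = 9 gives K = 3.

-45 to 3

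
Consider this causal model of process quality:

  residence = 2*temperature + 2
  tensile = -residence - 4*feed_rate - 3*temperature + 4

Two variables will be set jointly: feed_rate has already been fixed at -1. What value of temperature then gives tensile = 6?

With feed_rate held at -1:
Substituting into the tensile equation gives tensile = -5*temperature + 6.
Solve -5*temperature + 6 = 6: temperature = (6 - 6) / -5 = 0.

temperature = 0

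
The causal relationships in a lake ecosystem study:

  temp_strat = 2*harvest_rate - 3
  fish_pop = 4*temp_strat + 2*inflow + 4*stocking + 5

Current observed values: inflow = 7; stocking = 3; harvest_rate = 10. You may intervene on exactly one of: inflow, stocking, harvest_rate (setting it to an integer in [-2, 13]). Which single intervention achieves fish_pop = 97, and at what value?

set inflow = 6

Intervening on inflow: with other inputs at their observed values, fish_pop = 2*inflow + 85. Solving for 97 gives inflow = 6, within [-2, 13].
Intervening on stocking: fish_pop = 4*stocking + 87. Reaching 97 requires stocking = 5/2, not an integer.
Intervening on harvest_rate: fish_pop = 8*harvest_rate + 19. Reaching 97 requires harvest_rate = 39/4, not an integer.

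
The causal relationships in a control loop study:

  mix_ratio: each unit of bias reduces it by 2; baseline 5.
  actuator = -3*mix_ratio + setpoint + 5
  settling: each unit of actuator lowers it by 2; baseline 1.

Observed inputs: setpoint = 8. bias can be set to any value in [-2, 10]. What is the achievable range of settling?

Substituting into the actuator equation gives actuator = 6*bias - 2.
So settling = -12*bias + 5.
Linear in bias, so extremes are at the endpoints: bias = -2 gives settling = 29; bias = 10 gives settling = -115.

-115 to 29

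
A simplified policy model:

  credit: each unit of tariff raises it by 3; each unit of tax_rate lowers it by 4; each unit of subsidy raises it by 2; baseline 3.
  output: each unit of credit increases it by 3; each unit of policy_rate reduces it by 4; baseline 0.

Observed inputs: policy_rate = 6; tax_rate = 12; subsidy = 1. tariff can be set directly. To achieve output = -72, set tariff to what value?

Substituting into the credit equation gives credit = 3*tariff - 43.
output becomes 9*tariff - 153.
Solve 9*tariff - 153 = -72: tariff = (-72 + 153) / 9 = 9.

tariff = 9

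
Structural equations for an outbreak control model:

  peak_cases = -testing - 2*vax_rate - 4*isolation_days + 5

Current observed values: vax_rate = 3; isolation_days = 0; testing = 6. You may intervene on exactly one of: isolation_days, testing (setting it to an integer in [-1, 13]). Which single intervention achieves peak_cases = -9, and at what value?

set testing = 8

Intervening on isolation_days: peak_cases = -4*isolation_days - 7. Reaching -9 requires isolation_days = 1/2, not an integer.
Intervening on testing: with other inputs at their observed values, peak_cases = -testing - 1. Solving for -9 gives testing = 8, within [-1, 13].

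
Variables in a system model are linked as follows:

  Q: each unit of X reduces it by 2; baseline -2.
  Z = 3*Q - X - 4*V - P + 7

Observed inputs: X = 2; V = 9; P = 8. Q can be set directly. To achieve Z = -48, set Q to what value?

Intervening on Q fixes its value directly, overriding its dependence on X.
Substituting into the Z equation gives Z = 3*Q - 39.
Solve 3*Q - 39 = -48: Q = (-48 + 39) / 3 = -3.

Q = -3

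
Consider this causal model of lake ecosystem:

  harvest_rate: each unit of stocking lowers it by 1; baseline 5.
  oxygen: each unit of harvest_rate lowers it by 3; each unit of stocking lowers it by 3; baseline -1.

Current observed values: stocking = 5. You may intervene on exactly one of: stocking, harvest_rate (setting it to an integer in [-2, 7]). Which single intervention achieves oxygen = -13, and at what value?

set harvest_rate = -1

Intervening on stocking: the paths from stocking to oxygen cancel (net effect zero), leaving oxygen = -16; -13 is unreachable this way.
Intervening on harvest_rate: with other inputs at their observed values, oxygen = -3*harvest_rate - 16. Solving for -13 gives harvest_rate = -1, within [-2, 7].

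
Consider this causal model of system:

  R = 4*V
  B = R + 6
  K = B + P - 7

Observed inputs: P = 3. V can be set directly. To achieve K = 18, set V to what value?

Substituting into the B equation gives B = 4*V + 6.
K becomes 4*V + 2.
Solve 4*V + 2 = 18: V = (18 - 2) / 4 = 4.

V = 4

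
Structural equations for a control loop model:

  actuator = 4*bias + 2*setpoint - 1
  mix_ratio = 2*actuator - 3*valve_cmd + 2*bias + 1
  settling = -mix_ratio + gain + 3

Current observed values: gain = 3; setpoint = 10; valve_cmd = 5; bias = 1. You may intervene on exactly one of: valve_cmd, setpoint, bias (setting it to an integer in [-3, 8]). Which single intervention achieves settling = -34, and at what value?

Intervening on valve_cmd: with other inputs at their observed values, settling = 3*valve_cmd - 43. Solving for -34 gives valve_cmd = 3, within [-3, 8].
Intervening on setpoint: settling = -4*setpoint + 12. Reaching -34 requires setpoint = 23/2, not an integer.
Intervening on bias: settling = -10*bias - 18. Reaching -34 requires bias = 8/5, not an integer.

set valve_cmd = 3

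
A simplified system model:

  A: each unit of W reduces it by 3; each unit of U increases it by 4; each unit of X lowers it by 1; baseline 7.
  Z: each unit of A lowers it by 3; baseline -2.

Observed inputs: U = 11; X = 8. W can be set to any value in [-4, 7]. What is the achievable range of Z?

Substituting into the A equation gives A = -3*W + 43.
Substituting into the Z equation gives Z = 9*W - 131.
Linear in W, so extremes are at the endpoints: W = -4 gives Z = -167; W = 7 gives Z = -68.

-167 to -68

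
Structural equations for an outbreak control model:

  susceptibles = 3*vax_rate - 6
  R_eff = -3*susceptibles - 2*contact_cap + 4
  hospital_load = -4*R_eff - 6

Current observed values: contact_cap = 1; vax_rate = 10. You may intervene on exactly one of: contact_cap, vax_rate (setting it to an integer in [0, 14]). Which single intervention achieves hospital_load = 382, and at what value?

set vax_rate = 13

Intervening on contact_cap: hospital_load = 8*contact_cap + 266. Reaching 382 requires contact_cap = 29/2, not an integer.
Intervening on vax_rate: with other inputs at their observed values, hospital_load = 36*vax_rate - 86. Solving for 382 gives vax_rate = 13, within [0, 14].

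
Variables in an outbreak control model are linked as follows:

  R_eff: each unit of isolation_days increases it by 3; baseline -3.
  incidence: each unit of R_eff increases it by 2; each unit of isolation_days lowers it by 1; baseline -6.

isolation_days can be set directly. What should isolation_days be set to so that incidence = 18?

Substituting into the incidence equation gives incidence = 5*isolation_days - 12.
Solve 5*isolation_days - 12 = 18: isolation_days = (18 + 12) / 5 = 6.

isolation_days = 6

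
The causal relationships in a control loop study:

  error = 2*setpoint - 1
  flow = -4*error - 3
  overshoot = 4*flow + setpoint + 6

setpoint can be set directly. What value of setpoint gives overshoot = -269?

setpoint = 9

Substituting into the flow equation gives flow = -8*setpoint + 1.
Substituting into the overshoot equation gives overshoot = -31*setpoint + 10.
Solve -31*setpoint + 10 = -269: setpoint = (-269 - 10) / -31 = 9.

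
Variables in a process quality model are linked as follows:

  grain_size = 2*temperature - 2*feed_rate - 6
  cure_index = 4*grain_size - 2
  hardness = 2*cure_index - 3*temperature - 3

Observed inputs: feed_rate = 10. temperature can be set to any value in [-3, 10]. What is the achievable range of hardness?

Substituting into the grain_size equation gives grain_size = 2*temperature - 26.
Substituting into the cure_index equation gives cure_index = 8*temperature - 106.
Substituting into the hardness equation gives hardness = 13*temperature - 215.
Linear in temperature, so extremes are at the endpoints: temperature = -3 gives hardness = -254; temperature = 10 gives hardness = -85.

-254 to -85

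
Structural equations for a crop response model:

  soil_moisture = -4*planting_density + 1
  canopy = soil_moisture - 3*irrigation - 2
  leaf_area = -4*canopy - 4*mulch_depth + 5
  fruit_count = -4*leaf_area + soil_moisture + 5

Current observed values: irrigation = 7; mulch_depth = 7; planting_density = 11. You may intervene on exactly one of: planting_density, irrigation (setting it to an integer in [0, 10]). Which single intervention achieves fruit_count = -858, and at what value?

Intervening on planting_density: fruit_count = -68*planting_density - 254. Reaching -858 requires planting_density = 151/17, not an integer.
Intervening on irrigation: with other inputs at their observed values, fruit_count = -48*irrigation - 666. Solving for -858 gives irrigation = 4, within [0, 10].

set irrigation = 4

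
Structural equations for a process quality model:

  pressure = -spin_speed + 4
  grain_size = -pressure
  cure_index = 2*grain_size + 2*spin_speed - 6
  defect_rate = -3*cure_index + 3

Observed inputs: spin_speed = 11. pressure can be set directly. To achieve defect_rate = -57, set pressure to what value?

Intervening on pressure fixes its value directly, overriding its dependence on spin_speed.
Substituting into the cure_index equation gives cure_index = -2*pressure + 16.
Substituting into the defect_rate equation gives defect_rate = 6*pressure - 45.
Solve 6*pressure - 45 = -57: pressure = (-57 + 45) / 6 = -2.

pressure = -2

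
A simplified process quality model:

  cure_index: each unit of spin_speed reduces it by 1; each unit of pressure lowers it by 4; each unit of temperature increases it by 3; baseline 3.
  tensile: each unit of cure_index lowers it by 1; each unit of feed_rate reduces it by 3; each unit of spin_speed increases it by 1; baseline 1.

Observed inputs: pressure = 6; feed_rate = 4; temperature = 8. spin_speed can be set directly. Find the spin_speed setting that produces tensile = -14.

spin_speed = 0

Substituting into the cure_index equation gives cure_index = -spin_speed + 3.
Substituting into the tensile equation gives tensile = 2*spin_speed - 14.
Solve 2*spin_speed - 14 = -14: spin_speed = (-14 + 14) / 2 = 0.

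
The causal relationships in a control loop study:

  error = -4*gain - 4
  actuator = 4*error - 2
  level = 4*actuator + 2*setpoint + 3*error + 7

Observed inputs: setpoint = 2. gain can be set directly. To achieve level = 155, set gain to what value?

Substituting into the actuator equation gives actuator = -16*gain - 18.
This gives level = -76*gain - 73.
Solve -76*gain - 73 = 155: gain = (155 + 73) / -76 = -3.

gain = -3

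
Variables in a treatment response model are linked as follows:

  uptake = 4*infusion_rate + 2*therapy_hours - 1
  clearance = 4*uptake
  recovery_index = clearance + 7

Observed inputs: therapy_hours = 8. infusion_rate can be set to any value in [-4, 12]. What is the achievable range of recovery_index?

3 to 259

Substituting into the uptake equation gives uptake = 4*infusion_rate + 15.
So clearance = 16*infusion_rate + 60.
Substituting into the recovery_index equation gives recovery_index = 16*infusion_rate + 67.
Linear in infusion_rate, so extremes are at the endpoints: infusion_rate = -4 gives recovery_index = 3; infusion_rate = 12 gives recovery_index = 259.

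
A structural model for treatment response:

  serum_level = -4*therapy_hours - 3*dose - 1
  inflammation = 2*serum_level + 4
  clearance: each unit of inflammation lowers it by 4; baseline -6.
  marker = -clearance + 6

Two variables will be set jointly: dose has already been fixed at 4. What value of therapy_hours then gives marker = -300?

With dose held at 4:
Substituting into the serum_level equation gives serum_level = -4*therapy_hours - 13.
So inflammation = -8*therapy_hours - 22.
Substituting into the clearance equation gives clearance = 32*therapy_hours + 82.
marker becomes -32*therapy_hours - 76.
Solve -32*therapy_hours - 76 = -300: therapy_hours = (-300 + 76) / -32 = 7.

therapy_hours = 7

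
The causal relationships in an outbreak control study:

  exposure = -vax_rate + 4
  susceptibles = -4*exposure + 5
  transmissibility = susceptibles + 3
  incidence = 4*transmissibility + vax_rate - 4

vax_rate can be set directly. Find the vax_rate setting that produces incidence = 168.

vax_rate = 12

Substituting into the susceptibles equation gives susceptibles = 4*vax_rate - 11.
transmissibility becomes 4*vax_rate - 8.
This gives incidence = 17*vax_rate - 36.
Solve 17*vax_rate - 36 = 168: vax_rate = (168 + 36) / 17 = 12.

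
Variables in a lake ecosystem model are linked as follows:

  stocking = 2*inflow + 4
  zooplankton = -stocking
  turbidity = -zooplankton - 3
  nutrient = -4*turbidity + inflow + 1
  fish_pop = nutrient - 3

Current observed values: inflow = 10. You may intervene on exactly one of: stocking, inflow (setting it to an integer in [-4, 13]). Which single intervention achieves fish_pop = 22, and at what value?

set inflow = -4

Intervening on stocking: fish_pop = -4*stocking + 20. Reaching 22 requires stocking = -1/2, not an integer.
Intervening on inflow: with other inputs at their observed values, fish_pop = -7*inflow - 6. Solving for 22 gives inflow = -4, within [-4, 13].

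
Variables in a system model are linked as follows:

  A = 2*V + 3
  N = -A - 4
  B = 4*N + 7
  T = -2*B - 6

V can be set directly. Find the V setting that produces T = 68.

Substituting into the N equation gives N = -2*V - 7.
B becomes -8*V - 21.
Substituting into the T equation gives T = 16*V + 36.
Solve 16*V + 36 = 68: V = (68 - 36) / 16 = 2.

V = 2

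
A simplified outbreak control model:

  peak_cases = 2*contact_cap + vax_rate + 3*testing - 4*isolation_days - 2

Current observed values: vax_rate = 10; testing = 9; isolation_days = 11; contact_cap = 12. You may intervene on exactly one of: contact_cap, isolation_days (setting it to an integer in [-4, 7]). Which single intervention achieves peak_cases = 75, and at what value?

Intervening on contact_cap: peak_cases = 2*contact_cap - 9. Reaching 75 requires contact_cap = 42, outside [-4, 7].
Intervening on isolation_days: with other inputs at their observed values, peak_cases = -4*isolation_days + 59. Solving for 75 gives isolation_days = -4, within [-4, 7].

set isolation_days = -4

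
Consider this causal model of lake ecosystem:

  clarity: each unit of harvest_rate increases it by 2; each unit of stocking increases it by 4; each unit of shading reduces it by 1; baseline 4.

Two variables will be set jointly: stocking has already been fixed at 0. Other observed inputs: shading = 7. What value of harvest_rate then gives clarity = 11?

harvest_rate = 7

With stocking held at 0:
Substituting into the clarity equation gives clarity = 2*harvest_rate - 3.
Solve 2*harvest_rate - 3 = 11: harvest_rate = (11 + 3) / 2 = 7.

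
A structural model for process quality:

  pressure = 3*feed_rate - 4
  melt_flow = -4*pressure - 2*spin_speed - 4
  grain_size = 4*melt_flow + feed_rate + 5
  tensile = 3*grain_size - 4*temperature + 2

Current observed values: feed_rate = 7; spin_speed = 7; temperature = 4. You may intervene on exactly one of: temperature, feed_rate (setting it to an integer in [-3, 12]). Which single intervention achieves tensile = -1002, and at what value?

Intervening on temperature: with other inputs at their observed values, tensile = -4*temperature - 994. Solving for -1002 gives temperature = 2, within [-3, 12].
Intervening on feed_rate: tensile = -141*feed_rate - 23. Reaching -1002 requires feed_rate = 979/141, not an integer.

set temperature = 2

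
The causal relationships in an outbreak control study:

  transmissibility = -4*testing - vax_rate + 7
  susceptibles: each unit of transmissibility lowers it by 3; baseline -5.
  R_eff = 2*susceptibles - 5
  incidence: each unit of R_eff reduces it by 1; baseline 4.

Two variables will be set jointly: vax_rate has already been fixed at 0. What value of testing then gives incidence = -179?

With vax_rate held at 0:
Substituting into the transmissibility equation gives transmissibility = -4*testing + 7.
Substituting into the susceptibles equation gives susceptibles = 12*testing - 26.
Substituting into the R_eff equation gives R_eff = 24*testing - 57.
So incidence = -24*testing + 61.
Solve -24*testing + 61 = -179: testing = (-179 - 61) / -24 = 10.

testing = 10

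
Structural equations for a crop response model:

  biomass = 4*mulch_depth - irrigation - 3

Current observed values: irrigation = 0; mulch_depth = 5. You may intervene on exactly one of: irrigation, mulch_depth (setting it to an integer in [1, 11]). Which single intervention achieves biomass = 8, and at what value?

Intervening on irrigation: with other inputs at their observed values, biomass = -irrigation + 17. Solving for 8 gives irrigation = 9, within [1, 11].
Intervening on mulch_depth: biomass = 4*mulch_depth - 3. Reaching 8 requires mulch_depth = 11/4, not an integer.

set irrigation = 9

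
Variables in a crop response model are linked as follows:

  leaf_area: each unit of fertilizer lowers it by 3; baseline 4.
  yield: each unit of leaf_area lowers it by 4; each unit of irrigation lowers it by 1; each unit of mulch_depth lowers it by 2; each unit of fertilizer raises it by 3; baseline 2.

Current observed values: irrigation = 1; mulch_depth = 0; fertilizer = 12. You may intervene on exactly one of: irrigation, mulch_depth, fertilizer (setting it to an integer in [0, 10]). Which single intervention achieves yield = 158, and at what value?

Intervening on irrigation: with other inputs at their observed values, yield = -irrigation + 166. Solving for 158 gives irrigation = 8, within [0, 10].
Intervening on mulch_depth: yield = -2*mulch_depth + 165. Reaching 158 requires mulch_depth = 7/2, not an integer.
Intervening on fertilizer: yield = 15*fertilizer - 15. Reaching 158 requires fertilizer = 173/15, not an integer.

set irrigation = 8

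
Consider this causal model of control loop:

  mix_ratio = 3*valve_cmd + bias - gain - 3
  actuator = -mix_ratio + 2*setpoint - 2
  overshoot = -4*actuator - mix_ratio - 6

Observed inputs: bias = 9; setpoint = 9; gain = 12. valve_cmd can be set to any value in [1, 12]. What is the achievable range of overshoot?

Substituting into the mix_ratio equation gives mix_ratio = 3*valve_cmd - 6.
actuator becomes -3*valve_cmd + 22.
overshoot becomes 9*valve_cmd - 88.
Linear in valve_cmd, so extremes are at the endpoints: valve_cmd = 1 gives overshoot = -79; valve_cmd = 12 gives overshoot = 20.

-79 to 20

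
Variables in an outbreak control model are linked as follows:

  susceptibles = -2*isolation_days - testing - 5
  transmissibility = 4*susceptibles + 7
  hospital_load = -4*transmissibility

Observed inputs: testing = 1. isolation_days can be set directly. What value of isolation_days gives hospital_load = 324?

isolation_days = 8

Substituting into the susceptibles equation gives susceptibles = -2*isolation_days - 6.
So transmissibility = -8*isolation_days - 17.
Substituting into the hospital_load equation gives hospital_load = 32*isolation_days + 68.
Solve 32*isolation_days + 68 = 324: isolation_days = (324 - 68) / 32 = 8.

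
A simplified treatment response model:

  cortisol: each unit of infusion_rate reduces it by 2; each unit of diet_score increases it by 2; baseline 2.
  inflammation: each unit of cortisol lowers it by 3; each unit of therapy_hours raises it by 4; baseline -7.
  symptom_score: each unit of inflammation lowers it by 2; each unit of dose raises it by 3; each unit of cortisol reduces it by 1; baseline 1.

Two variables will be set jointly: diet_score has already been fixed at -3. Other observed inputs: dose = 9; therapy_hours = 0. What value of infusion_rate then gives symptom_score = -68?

infusion_rate = 9

With diet_score held at -3:
Substituting into the cortisol equation gives cortisol = -2*infusion_rate - 4.
inflammation becomes 6*infusion_rate + 5.
This gives symptom_score = -10*infusion_rate + 22.
Solve -10*infusion_rate + 22 = -68: infusion_rate = (-68 - 22) / -10 = 9.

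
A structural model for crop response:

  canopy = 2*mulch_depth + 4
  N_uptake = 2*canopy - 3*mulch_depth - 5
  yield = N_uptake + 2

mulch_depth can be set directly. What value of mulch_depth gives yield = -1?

Substituting into the N_uptake equation gives N_uptake = mulch_depth + 3.
Substituting into the yield equation gives yield = mulch_depth + 5.
Solve mulch_depth + 5 = -1: mulch_depth = (-1 - 5) / 1 = -6.

mulch_depth = -6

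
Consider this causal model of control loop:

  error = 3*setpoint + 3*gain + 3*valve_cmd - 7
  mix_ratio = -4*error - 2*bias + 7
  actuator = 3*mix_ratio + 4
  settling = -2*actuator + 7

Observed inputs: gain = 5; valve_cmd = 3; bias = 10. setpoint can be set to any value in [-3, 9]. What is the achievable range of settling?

Substituting into the error equation gives error = 3*setpoint + 17.
Substituting into the mix_ratio equation gives mix_ratio = -12*setpoint - 81.
So actuator = -36*setpoint - 239.
This gives settling = 72*setpoint + 485.
Linear in setpoint, so extremes are at the endpoints: setpoint = -3 gives settling = 269; setpoint = 9 gives settling = 1133.

269 to 1133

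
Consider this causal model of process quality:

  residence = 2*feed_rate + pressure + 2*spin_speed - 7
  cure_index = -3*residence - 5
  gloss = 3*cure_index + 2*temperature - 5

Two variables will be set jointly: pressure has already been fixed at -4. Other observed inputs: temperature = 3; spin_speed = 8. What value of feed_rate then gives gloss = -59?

With pressure held at -4:
Substituting into the residence equation gives residence = 2*feed_rate + 5.
cure_index becomes -6*feed_rate - 20.
Substituting into the gloss equation gives gloss = -18*feed_rate - 59.
Solve -18*feed_rate - 59 = -59: feed_rate = (-59 + 59) / -18 = 0.

feed_rate = 0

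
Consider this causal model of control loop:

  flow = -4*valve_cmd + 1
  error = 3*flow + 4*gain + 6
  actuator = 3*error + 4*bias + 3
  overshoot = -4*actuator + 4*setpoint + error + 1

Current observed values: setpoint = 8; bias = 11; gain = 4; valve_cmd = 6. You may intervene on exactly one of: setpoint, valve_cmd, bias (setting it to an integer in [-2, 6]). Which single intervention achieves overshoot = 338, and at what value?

Intervening on setpoint: with other inputs at their observed values, overshoot = 4*setpoint + 330. Solving for 338 gives setpoint = 2, within [-2, 6].
Intervening on valve_cmd: overshoot = 132*valve_cmd - 430. Reaching 338 requires valve_cmd = 64/11, not an integer.
Intervening on bias: overshoot = -16*bias + 538. Reaching 338 requires bias = 25/2, not an integer.

set setpoint = 2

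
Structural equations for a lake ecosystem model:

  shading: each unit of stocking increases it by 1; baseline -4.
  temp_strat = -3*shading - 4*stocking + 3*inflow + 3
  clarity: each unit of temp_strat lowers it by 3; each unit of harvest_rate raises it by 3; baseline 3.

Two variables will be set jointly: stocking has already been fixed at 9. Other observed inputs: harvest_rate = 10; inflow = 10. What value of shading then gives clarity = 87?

shading = 5

With stocking held at 9:
Intervening on shading fixes its value directly, overriding its dependence on stocking.
Substituting into the temp_strat equation gives temp_strat = -3*shading - 3.
clarity becomes 9*shading + 42.
Solve 9*shading + 42 = 87: shading = (87 - 42) / 9 = 5.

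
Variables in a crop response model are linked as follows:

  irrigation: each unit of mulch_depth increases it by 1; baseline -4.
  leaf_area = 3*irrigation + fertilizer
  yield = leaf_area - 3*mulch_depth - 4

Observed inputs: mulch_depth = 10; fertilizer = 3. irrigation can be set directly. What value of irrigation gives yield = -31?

irrigation = 0

Intervening on irrigation fixes its value directly, overriding its dependence on mulch_depth.
Substituting into the leaf_area equation gives leaf_area = 3*irrigation + 3.
This gives yield = 3*irrigation - 31.
Solve 3*irrigation - 31 = -31: irrigation = (-31 + 31) / 3 = 0.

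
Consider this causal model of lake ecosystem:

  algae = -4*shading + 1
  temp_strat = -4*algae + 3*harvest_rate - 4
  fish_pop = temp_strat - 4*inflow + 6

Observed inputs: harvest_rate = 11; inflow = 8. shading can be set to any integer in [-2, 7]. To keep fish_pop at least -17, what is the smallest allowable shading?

Substituting into the temp_strat equation gives temp_strat = 16*shading + 25.
So fish_pop = 16*shading - 1.
Require 16*shading - 1 ≥ -17, so shading ≥ -1.
The smallest integer in [-2, 7] satisfying this is -1.

shading = -1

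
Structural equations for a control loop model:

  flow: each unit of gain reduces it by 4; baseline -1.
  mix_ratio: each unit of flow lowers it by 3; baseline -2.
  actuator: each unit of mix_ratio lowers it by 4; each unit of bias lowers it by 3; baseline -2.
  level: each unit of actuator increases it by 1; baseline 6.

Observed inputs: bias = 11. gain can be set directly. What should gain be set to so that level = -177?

Substituting into the mix_ratio equation gives mix_ratio = 12*gain + 1.
So actuator = -48*gain - 39.
This gives level = -48*gain - 33.
Solve -48*gain - 33 = -177: gain = (-177 + 33) / -48 = 3.

gain = 3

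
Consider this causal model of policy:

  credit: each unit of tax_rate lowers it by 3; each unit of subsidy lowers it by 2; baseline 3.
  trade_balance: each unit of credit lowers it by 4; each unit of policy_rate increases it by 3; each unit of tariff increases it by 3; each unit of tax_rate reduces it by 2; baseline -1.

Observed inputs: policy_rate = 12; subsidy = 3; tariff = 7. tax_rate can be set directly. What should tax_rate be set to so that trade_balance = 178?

Substituting into the credit equation gives credit = -3*tax_rate - 3.
Substituting into the trade_balance equation gives trade_balance = 10*tax_rate + 68.
Solve 10*tax_rate + 68 = 178: tax_rate = (178 - 68) / 10 = 11.

tax_rate = 11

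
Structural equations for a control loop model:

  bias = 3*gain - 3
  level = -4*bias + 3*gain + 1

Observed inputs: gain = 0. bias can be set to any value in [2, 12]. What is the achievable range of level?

Intervening on bias fixes its value directly, overriding its dependence on gain.
Substituting into the level equation gives level = -4*bias + 1.
Linear in bias, so extremes are at the endpoints: bias = 2 gives level = -7; bias = 12 gives level = -47.

-47 to -7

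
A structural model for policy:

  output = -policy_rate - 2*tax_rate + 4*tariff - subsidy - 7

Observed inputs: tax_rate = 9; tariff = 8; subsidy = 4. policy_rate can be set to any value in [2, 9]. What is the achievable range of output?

-6 to 1

Substituting into the output equation gives output = -policy_rate + 3.
Linear in policy_rate, so extremes are at the endpoints: policy_rate = 2 gives output = 1; policy_rate = 9 gives output = -6.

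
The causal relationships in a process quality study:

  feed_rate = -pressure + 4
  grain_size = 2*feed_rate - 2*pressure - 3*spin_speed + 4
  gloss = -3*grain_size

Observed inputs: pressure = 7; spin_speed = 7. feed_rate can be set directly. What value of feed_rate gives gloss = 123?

feed_rate = -5

Intervening on feed_rate fixes its value directly, overriding its dependence on pressure.
Substituting into the grain_size equation gives grain_size = 2*feed_rate - 31.
Substituting into the gloss equation gives gloss = -6*feed_rate + 93.
Solve -6*feed_rate + 93 = 123: feed_rate = (123 - 93) / -6 = -5.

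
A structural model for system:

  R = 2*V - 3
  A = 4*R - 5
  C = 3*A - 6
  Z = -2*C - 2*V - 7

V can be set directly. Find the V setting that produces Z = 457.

V = -7

Substituting into the A equation gives A = 8*V - 17.
Substituting into the C equation gives C = 24*V - 57.
Substituting into the Z equation gives Z = -50*V + 107.
Solve -50*V + 107 = 457: V = (457 - 107) / -50 = -7.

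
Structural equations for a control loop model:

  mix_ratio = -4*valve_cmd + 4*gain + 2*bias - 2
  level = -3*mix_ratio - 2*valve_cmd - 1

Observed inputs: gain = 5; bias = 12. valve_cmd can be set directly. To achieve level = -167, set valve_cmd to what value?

valve_cmd = -4

Substituting into the mix_ratio equation gives mix_ratio = -4*valve_cmd + 42.
Substituting into the level equation gives level = 10*valve_cmd - 127.
Solve 10*valve_cmd - 127 = -167: valve_cmd = (-167 + 127) / 10 = -4.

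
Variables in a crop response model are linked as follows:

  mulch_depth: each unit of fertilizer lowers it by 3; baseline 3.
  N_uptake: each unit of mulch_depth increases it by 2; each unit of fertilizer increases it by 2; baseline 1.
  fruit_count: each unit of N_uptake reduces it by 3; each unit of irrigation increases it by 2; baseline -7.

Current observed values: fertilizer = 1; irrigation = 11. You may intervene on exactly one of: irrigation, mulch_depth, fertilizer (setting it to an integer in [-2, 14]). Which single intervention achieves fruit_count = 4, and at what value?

set irrigation = 10

Intervening on irrigation: with other inputs at their observed values, fruit_count = 2*irrigation - 16. Solving for 4 gives irrigation = 10, within [-2, 14].
Intervening on mulch_depth: fruit_count = -6*mulch_depth + 6. Reaching 4 requires mulch_depth = 1/3, not an integer.
Intervening on fertilizer: fruit_count = 12*fertilizer - 6. Reaching 4 requires fertilizer = 5/6, not an integer.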